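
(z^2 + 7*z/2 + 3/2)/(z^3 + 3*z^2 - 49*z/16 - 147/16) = 8*(2*z + 1)/(16*z^2 - 49)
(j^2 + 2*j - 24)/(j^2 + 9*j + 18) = (j - 4)/(j + 3)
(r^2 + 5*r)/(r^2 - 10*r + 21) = r*(r + 5)/(r^2 - 10*r + 21)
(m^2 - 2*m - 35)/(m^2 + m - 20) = (m - 7)/(m - 4)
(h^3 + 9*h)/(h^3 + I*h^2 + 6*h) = (h - 3*I)/(h - 2*I)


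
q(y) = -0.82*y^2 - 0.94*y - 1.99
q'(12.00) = -20.62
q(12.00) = -131.35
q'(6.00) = -10.78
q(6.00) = -37.15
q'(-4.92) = 7.13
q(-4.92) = -17.21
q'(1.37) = -3.19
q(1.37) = -4.82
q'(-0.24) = -0.55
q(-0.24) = -1.81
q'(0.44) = -1.66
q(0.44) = -2.56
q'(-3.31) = 4.49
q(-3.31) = -7.86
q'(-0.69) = 0.19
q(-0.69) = -1.73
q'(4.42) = -8.19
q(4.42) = -22.16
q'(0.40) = -1.60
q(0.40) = -2.50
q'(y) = -1.64*y - 0.94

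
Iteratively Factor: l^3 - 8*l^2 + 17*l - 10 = (l - 5)*(l^2 - 3*l + 2) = (l - 5)*(l - 1)*(l - 2)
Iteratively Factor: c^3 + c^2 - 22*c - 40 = (c + 2)*(c^2 - c - 20) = (c + 2)*(c + 4)*(c - 5)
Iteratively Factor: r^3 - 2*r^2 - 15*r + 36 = (r + 4)*(r^2 - 6*r + 9) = (r - 3)*(r + 4)*(r - 3)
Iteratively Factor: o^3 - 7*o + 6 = (o + 3)*(o^2 - 3*o + 2) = (o - 1)*(o + 3)*(o - 2)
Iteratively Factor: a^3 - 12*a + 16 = (a - 2)*(a^2 + 2*a - 8) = (a - 2)*(a + 4)*(a - 2)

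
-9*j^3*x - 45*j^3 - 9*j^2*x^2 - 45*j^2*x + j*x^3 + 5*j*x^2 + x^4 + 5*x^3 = (-3*j + x)*(j + x)*(3*j + x)*(x + 5)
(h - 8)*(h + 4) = h^2 - 4*h - 32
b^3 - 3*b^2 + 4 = (b - 2)^2*(b + 1)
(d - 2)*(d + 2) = d^2 - 4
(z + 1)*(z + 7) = z^2 + 8*z + 7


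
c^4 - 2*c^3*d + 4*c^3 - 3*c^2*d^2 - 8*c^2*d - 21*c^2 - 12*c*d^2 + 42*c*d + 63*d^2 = (c - 3)*(c + 7)*(c - 3*d)*(c + d)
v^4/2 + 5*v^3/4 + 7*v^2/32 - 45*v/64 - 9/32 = (v/2 + 1/4)*(v - 3/4)*(v + 3/4)*(v + 2)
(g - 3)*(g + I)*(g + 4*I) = g^3 - 3*g^2 + 5*I*g^2 - 4*g - 15*I*g + 12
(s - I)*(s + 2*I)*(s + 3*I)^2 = s^4 + 7*I*s^3 - 13*s^2 + 3*I*s - 18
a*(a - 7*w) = a^2 - 7*a*w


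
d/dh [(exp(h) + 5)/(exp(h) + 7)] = 2*exp(h)/(exp(h) + 7)^2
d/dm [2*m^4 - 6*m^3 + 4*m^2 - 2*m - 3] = 8*m^3 - 18*m^2 + 8*m - 2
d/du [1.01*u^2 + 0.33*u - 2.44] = 2.02*u + 0.33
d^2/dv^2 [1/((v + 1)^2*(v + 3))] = 2*((v + 1)^2 + 2*(v + 1)*(v + 3) + 3*(v + 3)^2)/((v + 1)^4*(v + 3)^3)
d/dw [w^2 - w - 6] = 2*w - 1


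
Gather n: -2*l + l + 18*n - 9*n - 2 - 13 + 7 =-l + 9*n - 8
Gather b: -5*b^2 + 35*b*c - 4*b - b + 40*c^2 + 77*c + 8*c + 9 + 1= -5*b^2 + b*(35*c - 5) + 40*c^2 + 85*c + 10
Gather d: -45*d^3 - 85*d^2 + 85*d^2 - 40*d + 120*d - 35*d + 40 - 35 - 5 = -45*d^3 + 45*d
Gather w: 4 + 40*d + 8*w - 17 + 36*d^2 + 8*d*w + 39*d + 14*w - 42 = 36*d^2 + 79*d + w*(8*d + 22) - 55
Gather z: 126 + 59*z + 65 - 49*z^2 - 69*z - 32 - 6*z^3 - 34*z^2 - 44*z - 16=-6*z^3 - 83*z^2 - 54*z + 143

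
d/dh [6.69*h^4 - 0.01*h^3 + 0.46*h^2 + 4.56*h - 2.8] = 26.76*h^3 - 0.03*h^2 + 0.92*h + 4.56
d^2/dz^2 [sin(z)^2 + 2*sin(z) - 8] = -2*sin(z) + 2*cos(2*z)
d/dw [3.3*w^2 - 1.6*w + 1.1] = 6.6*w - 1.6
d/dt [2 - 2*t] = -2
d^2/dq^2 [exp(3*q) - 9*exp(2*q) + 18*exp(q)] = 9*(exp(2*q) - 4*exp(q) + 2)*exp(q)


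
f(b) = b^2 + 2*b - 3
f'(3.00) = 8.00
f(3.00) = 12.00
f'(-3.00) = -4.00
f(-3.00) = 0.00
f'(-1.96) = -1.92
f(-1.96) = -3.08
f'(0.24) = 2.48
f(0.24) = -2.46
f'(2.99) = 7.98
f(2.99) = 11.92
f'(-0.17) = 1.66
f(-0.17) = -3.31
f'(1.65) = 5.30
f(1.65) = 3.02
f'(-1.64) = -1.28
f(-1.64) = -3.59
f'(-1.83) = -1.66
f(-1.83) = -3.31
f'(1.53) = 5.06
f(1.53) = 2.40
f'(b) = 2*b + 2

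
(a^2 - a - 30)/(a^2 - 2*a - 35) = (a - 6)/(a - 7)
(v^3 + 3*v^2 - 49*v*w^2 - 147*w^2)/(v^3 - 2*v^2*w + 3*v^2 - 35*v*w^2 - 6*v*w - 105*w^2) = (v + 7*w)/(v + 5*w)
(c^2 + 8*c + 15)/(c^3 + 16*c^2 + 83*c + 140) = (c + 3)/(c^2 + 11*c + 28)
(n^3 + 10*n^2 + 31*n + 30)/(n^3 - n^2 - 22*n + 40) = (n^2 + 5*n + 6)/(n^2 - 6*n + 8)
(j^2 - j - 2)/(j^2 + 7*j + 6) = (j - 2)/(j + 6)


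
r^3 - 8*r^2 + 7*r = r*(r - 7)*(r - 1)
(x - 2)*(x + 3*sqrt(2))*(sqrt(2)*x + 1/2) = sqrt(2)*x^3 - 2*sqrt(2)*x^2 + 13*x^2/2 - 13*x + 3*sqrt(2)*x/2 - 3*sqrt(2)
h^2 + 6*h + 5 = (h + 1)*(h + 5)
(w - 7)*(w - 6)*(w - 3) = w^3 - 16*w^2 + 81*w - 126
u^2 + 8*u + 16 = (u + 4)^2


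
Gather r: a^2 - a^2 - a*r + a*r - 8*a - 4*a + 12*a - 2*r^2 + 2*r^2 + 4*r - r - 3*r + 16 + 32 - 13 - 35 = 0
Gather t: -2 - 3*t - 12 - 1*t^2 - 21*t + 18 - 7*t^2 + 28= -8*t^2 - 24*t + 32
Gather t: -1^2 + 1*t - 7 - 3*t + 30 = 22 - 2*t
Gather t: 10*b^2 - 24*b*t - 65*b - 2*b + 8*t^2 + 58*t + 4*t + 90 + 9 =10*b^2 - 67*b + 8*t^2 + t*(62 - 24*b) + 99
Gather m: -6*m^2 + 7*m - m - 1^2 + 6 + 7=-6*m^2 + 6*m + 12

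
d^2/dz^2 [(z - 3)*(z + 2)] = 2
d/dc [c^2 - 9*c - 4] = 2*c - 9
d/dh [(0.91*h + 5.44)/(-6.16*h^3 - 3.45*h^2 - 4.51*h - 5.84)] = (11.2112*h^3 + 103.6707*h^2 + 37.536*h + 19.22)/(37.9456*h^6 + 42.504*h^5 + 67.4657*h^4 + 103.0678*h^3 + 60.6361*h^2 + 52.6768*h + 34.1056)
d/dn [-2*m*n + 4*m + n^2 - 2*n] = -2*m + 2*n - 2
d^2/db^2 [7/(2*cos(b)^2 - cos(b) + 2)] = 7*(16*sin(b)^4 + 7*sin(b)^2 + 19*cos(b)/2 - 3*cos(3*b)/2 - 17)/(2*sin(b)^2 + cos(b) - 4)^3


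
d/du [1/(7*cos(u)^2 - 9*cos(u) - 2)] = (14*cos(u) - 9)*sin(u)/(-7*cos(u)^2 + 9*cos(u) + 2)^2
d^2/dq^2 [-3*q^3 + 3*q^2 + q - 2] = 6 - 18*q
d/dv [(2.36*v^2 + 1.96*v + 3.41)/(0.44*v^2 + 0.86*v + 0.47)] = (1.1672*v^2 - 0.782400000000001*v - 2.0114)/(0.1936*v^4 + 0.7568*v^3 + 1.1532*v^2 + 0.8084*v + 0.2209)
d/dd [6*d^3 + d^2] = 2*d*(9*d + 1)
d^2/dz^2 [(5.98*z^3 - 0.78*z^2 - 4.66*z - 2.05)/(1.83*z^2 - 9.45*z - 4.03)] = (2.8421709430404e-14*z^5 + 5.6843418860808e-13*z^4 + 1098.072096*z^3 + 1290.729978*z^2 + 589.231338*z - 66.7749239999998)/(6.128487*z^6 - 94.941315*z^5 + 449.782524*z^4 - 425.751795*z^3 - 990.504684*z^2 - 460.429515*z - 65.450827)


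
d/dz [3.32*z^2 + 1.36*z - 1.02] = 6.64*z + 1.36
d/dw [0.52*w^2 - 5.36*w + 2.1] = 1.04*w - 5.36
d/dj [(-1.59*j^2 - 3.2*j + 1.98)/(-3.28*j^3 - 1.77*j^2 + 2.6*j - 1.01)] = (-5.2152*j^4 - 20.992*j^3 + 9.6852*j^2 + 10.221*j - 1.916)/(10.7584*j^6 + 11.6112*j^5 - 13.9231*j^4 - 2.5784*j^3 + 10.3354*j^2 - 5.252*j + 1.0201)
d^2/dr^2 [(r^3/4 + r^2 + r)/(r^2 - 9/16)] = 8*(1168*r^3 + 1728*r^2 + 1971*r + 324)/(4096*r^6 - 6912*r^4 + 3888*r^2 - 729)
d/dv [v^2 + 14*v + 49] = 2*v + 14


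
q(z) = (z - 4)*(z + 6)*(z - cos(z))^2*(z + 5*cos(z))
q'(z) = (1 - 5*sin(z))*(z - 4)*(z + 6)*(z - cos(z))^2 + (z - 4)*(z + 6)*(z - cos(z))*(z + 5*cos(z))*(2*sin(z) + 2) + (z - 4)*(z - cos(z))^2*(z + 5*cos(z)) + (z + 6)*(z - cos(z))^2*(z + 5*cos(z)) = (z - cos(z))*(-(z - 4)*(z + 6)*(z - cos(z))*(5*sin(z) - 1) + 2*(z - 4)*(z + 6)*(z + 5*cos(z))*(sin(z) + 1) + (z - 4)*(z - cos(z))*(z + 5*cos(z)) + (z + 6)*(z - cos(z))*(z + 5*cos(z)))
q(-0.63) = -175.33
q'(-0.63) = -97.46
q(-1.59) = 102.55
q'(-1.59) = -360.02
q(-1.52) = 77.25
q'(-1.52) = -362.58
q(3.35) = 175.55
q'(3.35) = -418.62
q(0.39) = -33.10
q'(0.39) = 180.74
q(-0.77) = -155.72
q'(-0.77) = -180.99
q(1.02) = -18.77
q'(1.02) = -119.51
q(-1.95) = 228.60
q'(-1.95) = -342.03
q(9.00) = 32742.80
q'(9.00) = 10247.98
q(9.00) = 32742.80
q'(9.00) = 10247.98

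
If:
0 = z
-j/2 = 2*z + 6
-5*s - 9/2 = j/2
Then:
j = -12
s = 3/10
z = 0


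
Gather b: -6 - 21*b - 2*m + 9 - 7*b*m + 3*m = b*(-7*m - 21) + m + 3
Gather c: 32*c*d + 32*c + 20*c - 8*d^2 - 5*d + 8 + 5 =c*(32*d + 52) - 8*d^2 - 5*d + 13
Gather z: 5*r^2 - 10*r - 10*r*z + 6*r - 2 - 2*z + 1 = 5*r^2 - 4*r + z*(-10*r - 2) - 1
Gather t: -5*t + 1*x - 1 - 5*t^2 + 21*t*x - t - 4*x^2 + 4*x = -5*t^2 + t*(21*x - 6) - 4*x^2 + 5*x - 1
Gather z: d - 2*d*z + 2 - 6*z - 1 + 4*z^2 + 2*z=d + 4*z^2 + z*(-2*d - 4) + 1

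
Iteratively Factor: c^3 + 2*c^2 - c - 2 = (c + 1)*(c^2 + c - 2) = (c - 1)*(c + 1)*(c + 2)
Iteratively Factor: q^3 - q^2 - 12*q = (q)*(q^2 - q - 12) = q*(q - 4)*(q + 3)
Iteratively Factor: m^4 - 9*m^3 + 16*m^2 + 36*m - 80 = (m - 5)*(m^3 - 4*m^2 - 4*m + 16) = (m - 5)*(m - 4)*(m^2 - 4) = (m - 5)*(m - 4)*(m + 2)*(m - 2)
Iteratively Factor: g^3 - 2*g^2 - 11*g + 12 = (g + 3)*(g^2 - 5*g + 4) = (g - 1)*(g + 3)*(g - 4)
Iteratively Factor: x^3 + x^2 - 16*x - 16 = (x + 1)*(x^2 - 16) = (x + 1)*(x + 4)*(x - 4)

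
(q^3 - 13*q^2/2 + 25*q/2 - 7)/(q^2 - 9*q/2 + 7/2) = q - 2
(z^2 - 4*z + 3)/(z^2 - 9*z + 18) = (z - 1)/(z - 6)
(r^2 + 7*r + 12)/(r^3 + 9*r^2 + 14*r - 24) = (r + 3)/(r^2 + 5*r - 6)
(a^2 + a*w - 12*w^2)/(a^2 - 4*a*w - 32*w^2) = (-a + 3*w)/(-a + 8*w)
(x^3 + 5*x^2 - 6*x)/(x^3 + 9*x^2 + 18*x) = (x - 1)/(x + 3)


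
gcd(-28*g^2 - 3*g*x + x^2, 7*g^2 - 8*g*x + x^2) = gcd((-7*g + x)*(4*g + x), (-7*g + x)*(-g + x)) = -7*g + x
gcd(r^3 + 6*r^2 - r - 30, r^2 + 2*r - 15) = r + 5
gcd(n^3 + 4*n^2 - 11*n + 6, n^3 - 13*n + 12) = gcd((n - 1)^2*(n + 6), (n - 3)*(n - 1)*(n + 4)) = n - 1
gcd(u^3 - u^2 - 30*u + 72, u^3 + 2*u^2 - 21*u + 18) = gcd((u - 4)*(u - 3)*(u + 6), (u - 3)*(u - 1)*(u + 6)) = u^2 + 3*u - 18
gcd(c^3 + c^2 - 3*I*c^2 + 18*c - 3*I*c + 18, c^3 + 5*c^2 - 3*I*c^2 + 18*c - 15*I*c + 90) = c^2 - 3*I*c + 18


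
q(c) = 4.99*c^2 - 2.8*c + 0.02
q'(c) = 9.98*c - 2.8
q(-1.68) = 18.81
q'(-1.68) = -19.57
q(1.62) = 8.58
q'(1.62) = 13.37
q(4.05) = 70.53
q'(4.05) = 37.62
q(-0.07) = 0.24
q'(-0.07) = -3.50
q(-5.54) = 168.68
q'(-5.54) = -58.09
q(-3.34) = 65.04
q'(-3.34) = -36.13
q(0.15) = -0.29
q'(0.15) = -1.30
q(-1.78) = 20.81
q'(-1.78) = -20.56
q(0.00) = 0.02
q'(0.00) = -2.80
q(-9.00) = 429.41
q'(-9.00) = -92.62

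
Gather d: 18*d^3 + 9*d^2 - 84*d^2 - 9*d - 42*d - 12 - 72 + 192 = 18*d^3 - 75*d^2 - 51*d + 108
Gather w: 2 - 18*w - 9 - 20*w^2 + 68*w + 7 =-20*w^2 + 50*w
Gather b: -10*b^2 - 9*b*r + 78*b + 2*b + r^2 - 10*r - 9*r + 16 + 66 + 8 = -10*b^2 + b*(80 - 9*r) + r^2 - 19*r + 90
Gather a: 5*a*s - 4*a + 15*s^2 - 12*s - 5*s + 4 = a*(5*s - 4) + 15*s^2 - 17*s + 4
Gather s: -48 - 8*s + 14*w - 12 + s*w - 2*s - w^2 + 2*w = s*(w - 10) - w^2 + 16*w - 60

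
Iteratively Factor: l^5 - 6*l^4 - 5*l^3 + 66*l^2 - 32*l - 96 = (l - 2)*(l^4 - 4*l^3 - 13*l^2 + 40*l + 48) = (l - 2)*(l + 1)*(l^3 - 5*l^2 - 8*l + 48) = (l - 4)*(l - 2)*(l + 1)*(l^2 - l - 12) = (l - 4)^2*(l - 2)*(l + 1)*(l + 3)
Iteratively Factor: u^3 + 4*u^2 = (u)*(u^2 + 4*u) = u^2*(u + 4)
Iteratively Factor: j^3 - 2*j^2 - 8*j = (j - 4)*(j^2 + 2*j) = j*(j - 4)*(j + 2)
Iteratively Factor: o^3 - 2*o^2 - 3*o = (o)*(o^2 - 2*o - 3) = o*(o - 3)*(o + 1)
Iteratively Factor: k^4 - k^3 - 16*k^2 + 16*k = (k + 4)*(k^3 - 5*k^2 + 4*k) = (k - 4)*(k + 4)*(k^2 - k) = k*(k - 4)*(k + 4)*(k - 1)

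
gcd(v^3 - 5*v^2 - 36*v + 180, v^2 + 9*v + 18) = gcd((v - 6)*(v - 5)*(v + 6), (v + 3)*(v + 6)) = v + 6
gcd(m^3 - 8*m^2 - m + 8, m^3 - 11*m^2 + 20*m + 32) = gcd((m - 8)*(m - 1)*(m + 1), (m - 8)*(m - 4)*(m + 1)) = m^2 - 7*m - 8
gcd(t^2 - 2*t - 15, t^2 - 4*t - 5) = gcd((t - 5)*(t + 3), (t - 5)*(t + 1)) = t - 5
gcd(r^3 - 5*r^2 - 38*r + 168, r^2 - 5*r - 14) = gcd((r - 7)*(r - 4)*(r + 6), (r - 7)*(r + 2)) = r - 7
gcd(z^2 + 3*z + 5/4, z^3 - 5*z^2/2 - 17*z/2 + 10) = z + 5/2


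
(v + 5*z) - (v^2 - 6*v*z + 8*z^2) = -v^2 + 6*v*z + v - 8*z^2 + 5*z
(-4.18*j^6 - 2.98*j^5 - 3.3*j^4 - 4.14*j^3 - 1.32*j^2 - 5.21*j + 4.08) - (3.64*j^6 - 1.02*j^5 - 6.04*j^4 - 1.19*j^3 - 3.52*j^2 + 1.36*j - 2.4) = -7.82*j^6 - 1.96*j^5 + 2.74*j^4 - 2.95*j^3 + 2.2*j^2 - 6.57*j + 6.48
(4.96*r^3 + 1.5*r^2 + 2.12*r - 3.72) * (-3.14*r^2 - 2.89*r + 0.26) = -15.5744*r^5 - 19.0444*r^4 - 9.7022*r^3 + 5.944*r^2 + 11.302*r - 0.9672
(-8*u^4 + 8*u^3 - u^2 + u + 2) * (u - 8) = -8*u^5 + 72*u^4 - 65*u^3 + 9*u^2 - 6*u - 16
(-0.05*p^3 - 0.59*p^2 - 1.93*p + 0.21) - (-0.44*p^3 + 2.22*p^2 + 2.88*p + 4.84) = 0.39*p^3 - 2.81*p^2 - 4.81*p - 4.63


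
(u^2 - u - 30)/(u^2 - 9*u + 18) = (u + 5)/(u - 3)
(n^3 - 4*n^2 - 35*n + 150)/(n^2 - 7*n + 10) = (n^2 + n - 30)/(n - 2)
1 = 1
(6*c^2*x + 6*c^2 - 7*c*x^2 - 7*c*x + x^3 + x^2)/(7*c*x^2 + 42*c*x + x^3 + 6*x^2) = (6*c^2*x + 6*c^2 - 7*c*x^2 - 7*c*x + x^3 + x^2)/(x*(7*c*x + 42*c + x^2 + 6*x))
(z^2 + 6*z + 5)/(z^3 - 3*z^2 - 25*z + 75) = (z + 1)/(z^2 - 8*z + 15)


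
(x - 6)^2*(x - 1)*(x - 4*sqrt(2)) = x^4 - 13*x^3 - 4*sqrt(2)*x^3 + 48*x^2 + 52*sqrt(2)*x^2 - 192*sqrt(2)*x - 36*x + 144*sqrt(2)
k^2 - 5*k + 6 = (k - 3)*(k - 2)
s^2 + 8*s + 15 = (s + 3)*(s + 5)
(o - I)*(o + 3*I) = o^2 + 2*I*o + 3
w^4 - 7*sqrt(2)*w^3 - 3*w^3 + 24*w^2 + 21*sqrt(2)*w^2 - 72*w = w*(w - 3)*(w - 4*sqrt(2))*(w - 3*sqrt(2))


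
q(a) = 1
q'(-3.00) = 0.00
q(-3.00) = 1.00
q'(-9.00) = 0.00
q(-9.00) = 1.00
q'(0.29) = 0.00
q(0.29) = 1.00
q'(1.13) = 0.00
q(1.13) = 1.00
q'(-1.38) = 0.00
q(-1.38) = 1.00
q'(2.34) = 0.00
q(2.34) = 1.00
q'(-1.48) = 0.00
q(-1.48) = 1.00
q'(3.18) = 0.00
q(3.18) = 1.00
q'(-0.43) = 0.00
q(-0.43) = 1.00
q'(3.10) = 0.00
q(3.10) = 1.00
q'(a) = 0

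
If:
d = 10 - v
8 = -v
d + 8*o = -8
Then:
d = 18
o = -13/4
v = -8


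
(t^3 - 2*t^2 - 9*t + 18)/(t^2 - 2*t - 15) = (t^2 - 5*t + 6)/(t - 5)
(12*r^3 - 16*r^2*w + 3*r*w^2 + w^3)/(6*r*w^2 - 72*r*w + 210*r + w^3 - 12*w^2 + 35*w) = (2*r^2 - 3*r*w + w^2)/(w^2 - 12*w + 35)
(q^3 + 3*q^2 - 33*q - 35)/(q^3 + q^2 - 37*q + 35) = (q + 1)/(q - 1)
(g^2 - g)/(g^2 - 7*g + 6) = g/(g - 6)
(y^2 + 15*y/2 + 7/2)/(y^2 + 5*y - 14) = (y + 1/2)/(y - 2)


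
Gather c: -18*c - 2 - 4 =-18*c - 6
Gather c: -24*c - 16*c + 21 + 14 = 35 - 40*c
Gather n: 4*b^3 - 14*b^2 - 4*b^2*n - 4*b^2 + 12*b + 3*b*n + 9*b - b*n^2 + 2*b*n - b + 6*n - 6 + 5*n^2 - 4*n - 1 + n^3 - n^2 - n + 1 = 4*b^3 - 18*b^2 + 20*b + n^3 + n^2*(4 - b) + n*(-4*b^2 + 5*b + 1) - 6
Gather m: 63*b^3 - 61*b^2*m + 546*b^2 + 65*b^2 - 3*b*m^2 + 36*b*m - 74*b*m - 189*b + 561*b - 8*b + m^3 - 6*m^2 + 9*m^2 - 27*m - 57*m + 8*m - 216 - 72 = 63*b^3 + 611*b^2 + 364*b + m^3 + m^2*(3 - 3*b) + m*(-61*b^2 - 38*b - 76) - 288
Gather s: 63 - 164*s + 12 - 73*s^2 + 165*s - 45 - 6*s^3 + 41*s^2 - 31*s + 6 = -6*s^3 - 32*s^2 - 30*s + 36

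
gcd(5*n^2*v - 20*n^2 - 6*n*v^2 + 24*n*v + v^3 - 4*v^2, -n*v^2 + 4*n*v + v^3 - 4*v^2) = -n*v + 4*n + v^2 - 4*v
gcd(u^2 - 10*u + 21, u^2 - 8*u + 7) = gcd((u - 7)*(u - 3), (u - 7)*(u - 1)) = u - 7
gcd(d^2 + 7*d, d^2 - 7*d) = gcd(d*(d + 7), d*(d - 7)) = d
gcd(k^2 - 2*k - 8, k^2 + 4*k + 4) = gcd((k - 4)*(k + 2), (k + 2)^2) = k + 2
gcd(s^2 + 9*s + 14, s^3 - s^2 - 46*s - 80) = s + 2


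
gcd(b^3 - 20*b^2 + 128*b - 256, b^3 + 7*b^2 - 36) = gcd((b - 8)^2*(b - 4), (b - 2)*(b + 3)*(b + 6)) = 1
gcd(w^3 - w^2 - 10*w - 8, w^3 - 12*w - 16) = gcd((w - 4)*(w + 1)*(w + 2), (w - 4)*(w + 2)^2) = w^2 - 2*w - 8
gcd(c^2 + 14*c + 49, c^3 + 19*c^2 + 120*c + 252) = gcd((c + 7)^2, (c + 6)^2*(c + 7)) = c + 7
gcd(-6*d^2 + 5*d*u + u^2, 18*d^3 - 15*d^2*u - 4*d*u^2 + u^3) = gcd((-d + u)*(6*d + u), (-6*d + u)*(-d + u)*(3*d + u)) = -d + u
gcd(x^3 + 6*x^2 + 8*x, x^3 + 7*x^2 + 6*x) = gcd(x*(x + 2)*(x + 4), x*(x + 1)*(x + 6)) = x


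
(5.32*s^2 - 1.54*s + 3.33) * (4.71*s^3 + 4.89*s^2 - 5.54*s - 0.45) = 25.0572*s^5 + 18.7614*s^4 - 21.3191*s^3 + 22.4213*s^2 - 17.7552*s - 1.4985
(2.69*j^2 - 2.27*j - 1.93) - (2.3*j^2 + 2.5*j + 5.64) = 0.39*j^2 - 4.77*j - 7.57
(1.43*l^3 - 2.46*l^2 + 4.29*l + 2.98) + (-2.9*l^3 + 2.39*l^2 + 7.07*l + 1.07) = -1.47*l^3 - 0.0699999999999998*l^2 + 11.36*l + 4.05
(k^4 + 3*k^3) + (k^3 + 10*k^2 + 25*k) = k^4 + 4*k^3 + 10*k^2 + 25*k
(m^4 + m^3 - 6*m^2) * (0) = 0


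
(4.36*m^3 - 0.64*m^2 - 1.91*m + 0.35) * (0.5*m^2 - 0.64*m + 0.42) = 2.18*m^5 - 3.1104*m^4 + 1.2858*m^3 + 1.1286*m^2 - 1.0262*m + 0.147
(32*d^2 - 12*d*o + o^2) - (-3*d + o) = 32*d^2 - 12*d*o + 3*d + o^2 - o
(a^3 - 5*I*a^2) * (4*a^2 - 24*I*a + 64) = 4*a^5 - 44*I*a^4 - 56*a^3 - 320*I*a^2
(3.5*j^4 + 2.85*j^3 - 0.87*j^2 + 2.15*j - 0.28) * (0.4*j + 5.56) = 1.4*j^5 + 20.6*j^4 + 15.498*j^3 - 3.9772*j^2 + 11.842*j - 1.5568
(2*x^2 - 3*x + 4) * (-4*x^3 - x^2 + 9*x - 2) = -8*x^5 + 10*x^4 + 5*x^3 - 35*x^2 + 42*x - 8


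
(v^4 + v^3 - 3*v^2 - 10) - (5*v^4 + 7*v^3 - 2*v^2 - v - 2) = -4*v^4 - 6*v^3 - v^2 + v - 8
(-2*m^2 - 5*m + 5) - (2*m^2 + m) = -4*m^2 - 6*m + 5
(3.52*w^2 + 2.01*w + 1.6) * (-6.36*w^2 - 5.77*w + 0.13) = -22.3872*w^4 - 33.094*w^3 - 21.3161*w^2 - 8.9707*w + 0.208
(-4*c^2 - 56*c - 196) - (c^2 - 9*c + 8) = -5*c^2 - 47*c - 204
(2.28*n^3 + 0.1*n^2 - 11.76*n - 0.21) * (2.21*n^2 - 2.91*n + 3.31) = 5.0388*n^5 - 6.4138*n^4 - 18.7338*n^3 + 34.0885*n^2 - 38.3145*n - 0.6951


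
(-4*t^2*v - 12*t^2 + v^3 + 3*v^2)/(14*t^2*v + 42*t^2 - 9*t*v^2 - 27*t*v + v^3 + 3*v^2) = (-2*t - v)/(7*t - v)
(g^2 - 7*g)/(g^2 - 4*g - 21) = g/(g + 3)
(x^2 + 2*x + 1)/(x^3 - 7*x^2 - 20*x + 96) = (x^2 + 2*x + 1)/(x^3 - 7*x^2 - 20*x + 96)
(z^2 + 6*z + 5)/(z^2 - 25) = (z + 1)/(z - 5)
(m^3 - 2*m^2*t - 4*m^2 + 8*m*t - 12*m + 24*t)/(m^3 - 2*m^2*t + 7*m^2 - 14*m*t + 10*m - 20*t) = (m - 6)/(m + 5)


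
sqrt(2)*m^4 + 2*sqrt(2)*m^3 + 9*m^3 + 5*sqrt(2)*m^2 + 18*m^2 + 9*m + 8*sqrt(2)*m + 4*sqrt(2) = (m + 1)^2*(m + 4*sqrt(2))*(sqrt(2)*m + 1)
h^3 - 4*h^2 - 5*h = h*(h - 5)*(h + 1)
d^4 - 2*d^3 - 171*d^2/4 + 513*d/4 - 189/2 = (d - 6)*(d - 3/2)^2*(d + 7)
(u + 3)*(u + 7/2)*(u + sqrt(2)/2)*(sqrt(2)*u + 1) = sqrt(2)*u^4 + 2*u^3 + 13*sqrt(2)*u^3/2 + 13*u^2 + 11*sqrt(2)*u^2 + 13*sqrt(2)*u/4 + 21*u + 21*sqrt(2)/4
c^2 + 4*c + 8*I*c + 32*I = (c + 4)*(c + 8*I)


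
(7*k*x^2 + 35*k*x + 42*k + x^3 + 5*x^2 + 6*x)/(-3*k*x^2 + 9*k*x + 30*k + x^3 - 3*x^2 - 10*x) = (7*k*x + 21*k + x^2 + 3*x)/(-3*k*x + 15*k + x^2 - 5*x)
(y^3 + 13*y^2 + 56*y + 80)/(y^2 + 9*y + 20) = y + 4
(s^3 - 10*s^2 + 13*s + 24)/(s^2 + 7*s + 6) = (s^2 - 11*s + 24)/(s + 6)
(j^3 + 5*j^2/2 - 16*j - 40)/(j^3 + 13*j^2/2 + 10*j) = (j - 4)/j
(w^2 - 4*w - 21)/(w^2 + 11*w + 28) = (w^2 - 4*w - 21)/(w^2 + 11*w + 28)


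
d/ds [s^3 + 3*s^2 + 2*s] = 3*s^2 + 6*s + 2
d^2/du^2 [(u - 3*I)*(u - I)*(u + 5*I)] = 6*u + 2*I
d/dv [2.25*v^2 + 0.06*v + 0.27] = 4.5*v + 0.06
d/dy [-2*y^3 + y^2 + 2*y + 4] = -6*y^2 + 2*y + 2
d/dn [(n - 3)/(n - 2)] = (n - 2)^(-2)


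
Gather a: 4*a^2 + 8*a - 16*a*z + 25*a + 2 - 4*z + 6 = 4*a^2 + a*(33 - 16*z) - 4*z + 8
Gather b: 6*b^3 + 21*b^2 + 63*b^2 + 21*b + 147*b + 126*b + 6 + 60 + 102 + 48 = 6*b^3 + 84*b^2 + 294*b + 216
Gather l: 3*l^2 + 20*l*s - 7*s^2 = 3*l^2 + 20*l*s - 7*s^2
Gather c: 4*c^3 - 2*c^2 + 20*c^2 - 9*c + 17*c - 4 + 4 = 4*c^3 + 18*c^2 + 8*c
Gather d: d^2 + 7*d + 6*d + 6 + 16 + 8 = d^2 + 13*d + 30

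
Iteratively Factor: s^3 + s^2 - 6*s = (s + 3)*(s^2 - 2*s) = (s - 2)*(s + 3)*(s)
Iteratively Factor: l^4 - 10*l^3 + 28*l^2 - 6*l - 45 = (l + 1)*(l^3 - 11*l^2 + 39*l - 45) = (l - 5)*(l + 1)*(l^2 - 6*l + 9) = (l - 5)*(l - 3)*(l + 1)*(l - 3)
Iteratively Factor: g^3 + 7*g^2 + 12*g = (g + 3)*(g^2 + 4*g) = g*(g + 3)*(g + 4)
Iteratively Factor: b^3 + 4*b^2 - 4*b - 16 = (b + 2)*(b^2 + 2*b - 8) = (b - 2)*(b + 2)*(b + 4)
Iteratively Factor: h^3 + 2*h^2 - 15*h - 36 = (h + 3)*(h^2 - h - 12) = (h + 3)^2*(h - 4)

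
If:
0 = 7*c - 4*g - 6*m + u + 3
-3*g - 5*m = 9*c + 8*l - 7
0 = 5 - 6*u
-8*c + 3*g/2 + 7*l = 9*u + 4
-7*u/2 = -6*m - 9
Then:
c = -4295/20556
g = 86891/41112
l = 78209/82224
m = -73/72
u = 5/6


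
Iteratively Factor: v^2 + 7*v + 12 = (v + 3)*(v + 4)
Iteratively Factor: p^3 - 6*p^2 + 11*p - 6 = (p - 1)*(p^2 - 5*p + 6) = (p - 2)*(p - 1)*(p - 3)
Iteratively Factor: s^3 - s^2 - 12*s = (s - 4)*(s^2 + 3*s) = s*(s - 4)*(s + 3)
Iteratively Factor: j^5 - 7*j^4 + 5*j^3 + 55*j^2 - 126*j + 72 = (j + 3)*(j^4 - 10*j^3 + 35*j^2 - 50*j + 24) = (j - 2)*(j + 3)*(j^3 - 8*j^2 + 19*j - 12) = (j - 2)*(j - 1)*(j + 3)*(j^2 - 7*j + 12) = (j - 3)*(j - 2)*(j - 1)*(j + 3)*(j - 4)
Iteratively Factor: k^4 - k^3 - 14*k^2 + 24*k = (k - 2)*(k^3 + k^2 - 12*k) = (k - 2)*(k + 4)*(k^2 - 3*k) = k*(k - 2)*(k + 4)*(k - 3)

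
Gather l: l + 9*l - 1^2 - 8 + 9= 10*l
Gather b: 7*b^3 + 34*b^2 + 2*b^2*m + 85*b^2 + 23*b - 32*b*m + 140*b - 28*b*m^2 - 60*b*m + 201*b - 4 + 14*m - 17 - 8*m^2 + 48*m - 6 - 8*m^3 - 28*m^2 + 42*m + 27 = 7*b^3 + b^2*(2*m + 119) + b*(-28*m^2 - 92*m + 364) - 8*m^3 - 36*m^2 + 104*m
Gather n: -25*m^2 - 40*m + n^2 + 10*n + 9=-25*m^2 - 40*m + n^2 + 10*n + 9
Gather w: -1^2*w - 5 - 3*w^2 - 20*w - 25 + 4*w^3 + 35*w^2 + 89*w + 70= 4*w^3 + 32*w^2 + 68*w + 40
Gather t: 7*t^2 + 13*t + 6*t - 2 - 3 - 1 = 7*t^2 + 19*t - 6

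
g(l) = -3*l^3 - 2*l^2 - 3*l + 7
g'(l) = -9*l^2 - 4*l - 3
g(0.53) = 4.40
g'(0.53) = -7.65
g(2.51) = -60.57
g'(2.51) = -69.74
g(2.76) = -79.59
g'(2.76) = -82.60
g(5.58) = -593.24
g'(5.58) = -305.55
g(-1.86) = 24.97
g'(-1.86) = -26.70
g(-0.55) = 8.54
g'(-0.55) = -3.52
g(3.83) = -202.37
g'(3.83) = -150.34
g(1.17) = -4.05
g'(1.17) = -20.00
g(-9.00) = 2059.00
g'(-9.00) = -696.00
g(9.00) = -2369.00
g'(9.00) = -768.00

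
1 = 1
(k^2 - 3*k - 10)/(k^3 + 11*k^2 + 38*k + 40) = (k - 5)/(k^2 + 9*k + 20)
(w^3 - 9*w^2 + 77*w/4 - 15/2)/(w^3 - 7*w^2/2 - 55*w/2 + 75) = (w - 1/2)/(w + 5)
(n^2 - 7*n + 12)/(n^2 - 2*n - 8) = (n - 3)/(n + 2)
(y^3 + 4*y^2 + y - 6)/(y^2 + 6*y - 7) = (y^2 + 5*y + 6)/(y + 7)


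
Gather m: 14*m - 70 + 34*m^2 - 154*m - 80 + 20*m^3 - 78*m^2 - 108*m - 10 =20*m^3 - 44*m^2 - 248*m - 160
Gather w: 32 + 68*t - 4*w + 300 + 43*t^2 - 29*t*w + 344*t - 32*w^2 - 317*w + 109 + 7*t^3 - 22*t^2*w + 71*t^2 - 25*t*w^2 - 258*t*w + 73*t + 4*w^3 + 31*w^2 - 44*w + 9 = 7*t^3 + 114*t^2 + 485*t + 4*w^3 + w^2*(-25*t - 1) + w*(-22*t^2 - 287*t - 365) + 450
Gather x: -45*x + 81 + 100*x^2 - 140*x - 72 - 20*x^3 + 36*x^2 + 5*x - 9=-20*x^3 + 136*x^2 - 180*x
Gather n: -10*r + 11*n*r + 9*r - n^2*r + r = -n^2*r + 11*n*r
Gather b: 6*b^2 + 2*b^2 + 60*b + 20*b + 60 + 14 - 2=8*b^2 + 80*b + 72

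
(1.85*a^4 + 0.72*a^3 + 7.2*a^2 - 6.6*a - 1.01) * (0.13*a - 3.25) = 0.2405*a^5 - 5.9189*a^4 - 1.404*a^3 - 24.258*a^2 + 21.3187*a + 3.2825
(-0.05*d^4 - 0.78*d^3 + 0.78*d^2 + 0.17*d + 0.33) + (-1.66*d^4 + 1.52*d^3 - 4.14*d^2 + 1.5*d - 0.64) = -1.71*d^4 + 0.74*d^3 - 3.36*d^2 + 1.67*d - 0.31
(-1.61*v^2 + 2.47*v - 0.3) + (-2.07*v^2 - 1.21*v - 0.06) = -3.68*v^2 + 1.26*v - 0.36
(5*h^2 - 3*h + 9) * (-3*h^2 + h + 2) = -15*h^4 + 14*h^3 - 20*h^2 + 3*h + 18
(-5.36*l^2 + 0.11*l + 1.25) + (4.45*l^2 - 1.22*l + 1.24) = -0.91*l^2 - 1.11*l + 2.49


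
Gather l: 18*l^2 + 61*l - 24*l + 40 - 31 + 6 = 18*l^2 + 37*l + 15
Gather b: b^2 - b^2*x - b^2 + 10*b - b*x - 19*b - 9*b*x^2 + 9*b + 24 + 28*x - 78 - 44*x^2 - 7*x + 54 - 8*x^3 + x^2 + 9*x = -b^2*x + b*(-9*x^2 - x) - 8*x^3 - 43*x^2 + 30*x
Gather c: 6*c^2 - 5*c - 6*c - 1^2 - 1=6*c^2 - 11*c - 2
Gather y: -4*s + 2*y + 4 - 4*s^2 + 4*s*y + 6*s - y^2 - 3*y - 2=-4*s^2 + 2*s - y^2 + y*(4*s - 1) + 2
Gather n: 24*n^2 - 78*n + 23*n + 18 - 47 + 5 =24*n^2 - 55*n - 24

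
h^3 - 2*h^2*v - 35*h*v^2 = h*(h - 7*v)*(h + 5*v)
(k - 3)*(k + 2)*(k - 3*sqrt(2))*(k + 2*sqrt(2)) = k^4 - sqrt(2)*k^3 - k^3 - 18*k^2 + sqrt(2)*k^2 + 6*sqrt(2)*k + 12*k + 72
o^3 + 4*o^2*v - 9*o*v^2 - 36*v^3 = (o - 3*v)*(o + 3*v)*(o + 4*v)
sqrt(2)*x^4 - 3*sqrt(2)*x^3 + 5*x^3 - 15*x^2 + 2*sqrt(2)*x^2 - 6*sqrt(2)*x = x*(x - 3)*(x + 2*sqrt(2))*(sqrt(2)*x + 1)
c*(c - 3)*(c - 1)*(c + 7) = c^4 + 3*c^3 - 25*c^2 + 21*c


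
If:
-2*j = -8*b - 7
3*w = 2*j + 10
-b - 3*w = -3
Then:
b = -14/9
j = -49/18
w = 41/27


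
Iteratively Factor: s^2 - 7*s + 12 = (s - 3)*(s - 4)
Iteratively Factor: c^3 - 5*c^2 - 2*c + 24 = (c - 3)*(c^2 - 2*c - 8) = (c - 3)*(c + 2)*(c - 4)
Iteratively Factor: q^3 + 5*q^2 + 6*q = (q + 3)*(q^2 + 2*q) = (q + 2)*(q + 3)*(q)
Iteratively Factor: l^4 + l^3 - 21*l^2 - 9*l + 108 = (l + 4)*(l^3 - 3*l^2 - 9*l + 27) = (l + 3)*(l + 4)*(l^2 - 6*l + 9) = (l - 3)*(l + 3)*(l + 4)*(l - 3)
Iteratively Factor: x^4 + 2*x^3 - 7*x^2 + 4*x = (x - 1)*(x^3 + 3*x^2 - 4*x) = (x - 1)*(x + 4)*(x^2 - x) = x*(x - 1)*(x + 4)*(x - 1)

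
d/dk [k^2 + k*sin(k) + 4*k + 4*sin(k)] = k*cos(k) + 2*k + sin(k) + 4*cos(k) + 4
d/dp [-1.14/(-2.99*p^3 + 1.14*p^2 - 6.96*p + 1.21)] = (-10.2258*p^2 + 2.5992*p - 7.9344)/(2.99*p^3 - 1.14*p^2 + 6.96*p - 1.21)^2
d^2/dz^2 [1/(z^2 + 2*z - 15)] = 2*(-z^2 - 2*z + 4*(z + 1)^2 + 15)/(z^2 + 2*z - 15)^3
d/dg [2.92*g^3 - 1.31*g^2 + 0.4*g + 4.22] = 8.76*g^2 - 2.62*g + 0.4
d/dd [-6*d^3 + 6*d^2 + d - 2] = -18*d^2 + 12*d + 1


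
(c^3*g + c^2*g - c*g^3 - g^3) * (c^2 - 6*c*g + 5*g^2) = c^5*g - 6*c^4*g^2 + c^4*g + 4*c^3*g^3 - 6*c^3*g^2 + 6*c^2*g^4 + 4*c^2*g^3 - 5*c*g^5 + 6*c*g^4 - 5*g^5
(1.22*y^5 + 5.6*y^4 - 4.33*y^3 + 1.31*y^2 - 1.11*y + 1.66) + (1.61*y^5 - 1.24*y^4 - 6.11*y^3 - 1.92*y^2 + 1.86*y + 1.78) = 2.83*y^5 + 4.36*y^4 - 10.44*y^3 - 0.61*y^2 + 0.75*y + 3.44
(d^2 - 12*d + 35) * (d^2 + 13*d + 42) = d^4 + d^3 - 79*d^2 - 49*d + 1470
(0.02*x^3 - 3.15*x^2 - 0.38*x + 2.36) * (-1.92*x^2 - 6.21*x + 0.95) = -0.0384*x^5 + 5.9238*x^4 + 20.3101*x^3 - 5.1639*x^2 - 15.0166*x + 2.242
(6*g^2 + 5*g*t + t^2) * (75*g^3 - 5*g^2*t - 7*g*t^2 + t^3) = 450*g^5 + 345*g^4*t + 8*g^3*t^2 - 34*g^2*t^3 - 2*g*t^4 + t^5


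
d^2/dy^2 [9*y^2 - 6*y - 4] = 18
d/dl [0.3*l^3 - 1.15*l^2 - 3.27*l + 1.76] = 0.9*l^2 - 2.3*l - 3.27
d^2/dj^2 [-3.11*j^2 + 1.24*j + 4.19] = -6.22000000000000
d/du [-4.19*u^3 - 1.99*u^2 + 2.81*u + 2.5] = -12.57*u^2 - 3.98*u + 2.81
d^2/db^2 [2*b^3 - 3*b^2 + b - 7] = 12*b - 6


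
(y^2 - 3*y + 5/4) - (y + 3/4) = y^2 - 4*y + 1/2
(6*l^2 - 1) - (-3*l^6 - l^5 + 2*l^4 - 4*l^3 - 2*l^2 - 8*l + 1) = 3*l^6 + l^5 - 2*l^4 + 4*l^3 + 8*l^2 + 8*l - 2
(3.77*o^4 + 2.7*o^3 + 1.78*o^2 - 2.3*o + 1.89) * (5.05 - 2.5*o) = -9.425*o^5 + 12.2885*o^4 + 9.185*o^3 + 14.739*o^2 - 16.34*o + 9.5445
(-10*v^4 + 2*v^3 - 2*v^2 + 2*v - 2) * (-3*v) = 30*v^5 - 6*v^4 + 6*v^3 - 6*v^2 + 6*v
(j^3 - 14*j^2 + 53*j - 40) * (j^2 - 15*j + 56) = j^5 - 29*j^4 + 319*j^3 - 1619*j^2 + 3568*j - 2240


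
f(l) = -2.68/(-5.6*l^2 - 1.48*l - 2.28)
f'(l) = -2.68*(11.2*l + 1.48)/(-5.6*l^2 - 1.48*l - 2.28)^2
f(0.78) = 0.39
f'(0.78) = -0.58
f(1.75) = 0.12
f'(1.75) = -0.12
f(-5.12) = 0.02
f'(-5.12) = 0.01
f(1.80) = 0.12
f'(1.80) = -0.11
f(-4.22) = 0.03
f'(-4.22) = 0.01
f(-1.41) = 0.24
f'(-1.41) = 0.30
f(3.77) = 0.03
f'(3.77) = -0.02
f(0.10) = 1.08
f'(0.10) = -1.13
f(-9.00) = 0.01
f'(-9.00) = 0.00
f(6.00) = 0.01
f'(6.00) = -0.00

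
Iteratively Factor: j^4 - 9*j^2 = (j + 3)*(j^3 - 3*j^2) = j*(j + 3)*(j^2 - 3*j) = j^2*(j + 3)*(j - 3)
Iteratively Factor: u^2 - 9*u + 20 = (u - 5)*(u - 4)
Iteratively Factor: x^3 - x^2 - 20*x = (x)*(x^2 - x - 20) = x*(x - 5)*(x + 4)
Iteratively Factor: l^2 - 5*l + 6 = (l - 2)*(l - 3)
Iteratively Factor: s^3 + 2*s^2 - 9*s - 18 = (s + 3)*(s^2 - s - 6) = (s - 3)*(s + 3)*(s + 2)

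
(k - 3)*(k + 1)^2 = k^3 - k^2 - 5*k - 3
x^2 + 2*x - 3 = (x - 1)*(x + 3)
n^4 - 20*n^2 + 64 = (n - 4)*(n - 2)*(n + 2)*(n + 4)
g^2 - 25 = (g - 5)*(g + 5)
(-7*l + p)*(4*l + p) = -28*l^2 - 3*l*p + p^2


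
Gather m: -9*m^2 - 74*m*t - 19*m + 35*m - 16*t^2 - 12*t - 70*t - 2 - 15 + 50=-9*m^2 + m*(16 - 74*t) - 16*t^2 - 82*t + 33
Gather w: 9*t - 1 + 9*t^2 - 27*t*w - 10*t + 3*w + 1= 9*t^2 - t + w*(3 - 27*t)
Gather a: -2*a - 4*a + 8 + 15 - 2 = 21 - 6*a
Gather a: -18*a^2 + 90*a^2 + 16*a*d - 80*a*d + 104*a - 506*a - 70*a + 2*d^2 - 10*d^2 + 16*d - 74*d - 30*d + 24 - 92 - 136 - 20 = 72*a^2 + a*(-64*d - 472) - 8*d^2 - 88*d - 224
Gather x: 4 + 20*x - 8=20*x - 4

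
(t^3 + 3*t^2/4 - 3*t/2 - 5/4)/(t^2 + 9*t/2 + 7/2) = (4*t^2 - t - 5)/(2*(2*t + 7))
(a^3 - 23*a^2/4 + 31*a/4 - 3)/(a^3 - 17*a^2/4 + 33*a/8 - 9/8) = 2*(a^2 - 5*a + 4)/(2*a^2 - 7*a + 3)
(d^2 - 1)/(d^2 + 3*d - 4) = (d + 1)/(d + 4)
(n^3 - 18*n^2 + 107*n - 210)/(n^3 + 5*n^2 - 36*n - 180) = (n^2 - 12*n + 35)/(n^2 + 11*n + 30)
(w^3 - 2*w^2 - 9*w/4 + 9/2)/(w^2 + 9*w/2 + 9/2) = (w^2 - 7*w/2 + 3)/(w + 3)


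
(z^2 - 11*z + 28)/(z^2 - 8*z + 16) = (z - 7)/(z - 4)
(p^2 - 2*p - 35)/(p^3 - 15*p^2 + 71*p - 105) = (p + 5)/(p^2 - 8*p + 15)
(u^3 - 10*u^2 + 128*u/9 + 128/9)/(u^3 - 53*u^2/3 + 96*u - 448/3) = (u + 2/3)/(u - 7)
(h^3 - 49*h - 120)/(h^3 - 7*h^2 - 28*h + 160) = (h + 3)/(h - 4)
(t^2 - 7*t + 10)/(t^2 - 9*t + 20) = (t - 2)/(t - 4)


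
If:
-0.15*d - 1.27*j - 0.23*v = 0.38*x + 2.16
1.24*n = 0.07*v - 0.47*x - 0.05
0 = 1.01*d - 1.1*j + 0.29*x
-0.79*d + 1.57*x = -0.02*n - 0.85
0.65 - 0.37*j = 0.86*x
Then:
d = 1.41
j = 1.34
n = -1.12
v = -17.99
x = 0.18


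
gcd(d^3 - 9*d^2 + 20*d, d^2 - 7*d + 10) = d - 5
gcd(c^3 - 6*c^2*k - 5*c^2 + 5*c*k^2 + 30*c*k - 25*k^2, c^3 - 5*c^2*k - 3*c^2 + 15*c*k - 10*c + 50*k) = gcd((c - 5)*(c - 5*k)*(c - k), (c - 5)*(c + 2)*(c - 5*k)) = c^2 - 5*c*k - 5*c + 25*k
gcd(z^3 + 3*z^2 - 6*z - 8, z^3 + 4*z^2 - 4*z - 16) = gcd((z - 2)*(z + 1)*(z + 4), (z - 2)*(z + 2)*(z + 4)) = z^2 + 2*z - 8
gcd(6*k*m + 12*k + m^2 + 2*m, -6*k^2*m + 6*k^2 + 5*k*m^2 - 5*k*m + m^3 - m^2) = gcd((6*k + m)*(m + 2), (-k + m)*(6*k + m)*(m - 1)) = 6*k + m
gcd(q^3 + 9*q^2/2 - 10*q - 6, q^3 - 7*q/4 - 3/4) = q + 1/2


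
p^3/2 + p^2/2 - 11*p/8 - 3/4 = (p/2 + 1)*(p - 3/2)*(p + 1/2)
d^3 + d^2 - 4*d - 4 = (d - 2)*(d + 1)*(d + 2)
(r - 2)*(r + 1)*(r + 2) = r^3 + r^2 - 4*r - 4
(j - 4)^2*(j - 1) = j^3 - 9*j^2 + 24*j - 16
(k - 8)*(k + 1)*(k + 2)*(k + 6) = k^4 + k^3 - 52*k^2 - 148*k - 96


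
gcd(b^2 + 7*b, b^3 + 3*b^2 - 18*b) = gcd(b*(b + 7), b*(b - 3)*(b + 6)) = b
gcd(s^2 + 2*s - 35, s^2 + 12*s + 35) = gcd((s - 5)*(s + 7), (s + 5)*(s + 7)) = s + 7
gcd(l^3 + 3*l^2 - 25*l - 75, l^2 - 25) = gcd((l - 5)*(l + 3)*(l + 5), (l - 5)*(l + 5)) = l^2 - 25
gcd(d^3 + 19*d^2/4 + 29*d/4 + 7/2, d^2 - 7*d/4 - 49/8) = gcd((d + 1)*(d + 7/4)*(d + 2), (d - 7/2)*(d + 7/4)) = d + 7/4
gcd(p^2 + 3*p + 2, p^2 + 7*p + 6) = p + 1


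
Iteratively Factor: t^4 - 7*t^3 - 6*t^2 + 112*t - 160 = (t - 2)*(t^3 - 5*t^2 - 16*t + 80) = (t - 5)*(t - 2)*(t^2 - 16) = (t - 5)*(t - 4)*(t - 2)*(t + 4)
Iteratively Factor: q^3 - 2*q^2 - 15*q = (q - 5)*(q^2 + 3*q) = q*(q - 5)*(q + 3)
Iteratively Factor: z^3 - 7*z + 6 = (z - 1)*(z^2 + z - 6) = (z - 1)*(z + 3)*(z - 2)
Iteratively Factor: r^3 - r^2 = (r)*(r^2 - r) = r^2*(r - 1)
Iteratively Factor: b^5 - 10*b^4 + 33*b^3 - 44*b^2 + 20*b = (b - 1)*(b^4 - 9*b^3 + 24*b^2 - 20*b) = (b - 2)*(b - 1)*(b^3 - 7*b^2 + 10*b) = (b - 5)*(b - 2)*(b - 1)*(b^2 - 2*b) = b*(b - 5)*(b - 2)*(b - 1)*(b - 2)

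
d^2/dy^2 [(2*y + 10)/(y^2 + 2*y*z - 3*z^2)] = 4*(4*(y + 5)*(y + z)^2 - (3*y + 2*z + 5)*(y^2 + 2*y*z - 3*z^2))/(y^2 + 2*y*z - 3*z^2)^3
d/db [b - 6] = 1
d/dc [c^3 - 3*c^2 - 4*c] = 3*c^2 - 6*c - 4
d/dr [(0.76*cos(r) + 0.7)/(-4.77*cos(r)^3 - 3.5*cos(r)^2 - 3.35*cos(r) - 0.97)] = -(7.2504*cos(r)^3 + 12.677*cos(r)^2 + 4.90000000000001*cos(r) + 1.6078)*sin(r)/(4.77*cos(r)^3 + 3.5*cos(r)^2 + 3.35*cos(r) + 0.97)^2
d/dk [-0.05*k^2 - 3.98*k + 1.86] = -0.1*k - 3.98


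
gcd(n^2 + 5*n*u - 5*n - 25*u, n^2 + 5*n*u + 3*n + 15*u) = n + 5*u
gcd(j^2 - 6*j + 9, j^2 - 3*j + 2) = 1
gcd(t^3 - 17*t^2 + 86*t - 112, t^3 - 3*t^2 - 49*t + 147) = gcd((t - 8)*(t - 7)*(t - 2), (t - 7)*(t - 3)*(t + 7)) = t - 7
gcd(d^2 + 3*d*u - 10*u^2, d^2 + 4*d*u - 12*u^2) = -d + 2*u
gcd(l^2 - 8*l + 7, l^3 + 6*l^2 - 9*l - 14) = 1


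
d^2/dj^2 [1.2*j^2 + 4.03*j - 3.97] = 2.40000000000000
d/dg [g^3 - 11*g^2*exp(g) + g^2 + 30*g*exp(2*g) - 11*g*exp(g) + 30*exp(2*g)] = -11*g^2*exp(g) + 3*g^2 + 60*g*exp(2*g) - 33*g*exp(g) + 2*g + 90*exp(2*g) - 11*exp(g)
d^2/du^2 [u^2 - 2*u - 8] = 2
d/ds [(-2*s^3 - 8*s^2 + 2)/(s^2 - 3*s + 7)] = 2*(-s^4 + 6*s^3 - 9*s^2 - 58*s + 3)/(s^4 - 6*s^3 + 23*s^2 - 42*s + 49)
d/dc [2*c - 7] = 2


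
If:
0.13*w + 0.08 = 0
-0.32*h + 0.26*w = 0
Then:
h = -0.50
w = -0.62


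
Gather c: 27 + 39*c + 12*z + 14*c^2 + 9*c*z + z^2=14*c^2 + c*(9*z + 39) + z^2 + 12*z + 27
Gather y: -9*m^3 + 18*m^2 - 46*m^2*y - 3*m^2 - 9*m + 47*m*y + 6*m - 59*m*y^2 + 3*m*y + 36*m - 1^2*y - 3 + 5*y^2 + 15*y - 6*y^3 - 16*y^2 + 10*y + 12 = -9*m^3 + 15*m^2 + 33*m - 6*y^3 + y^2*(-59*m - 11) + y*(-46*m^2 + 50*m + 24) + 9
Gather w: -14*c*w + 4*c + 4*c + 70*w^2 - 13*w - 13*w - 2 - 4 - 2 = 8*c + 70*w^2 + w*(-14*c - 26) - 8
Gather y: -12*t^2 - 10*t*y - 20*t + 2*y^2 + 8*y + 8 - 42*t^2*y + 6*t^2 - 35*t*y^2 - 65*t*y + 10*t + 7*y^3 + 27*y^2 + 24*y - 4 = -6*t^2 - 10*t + 7*y^3 + y^2*(29 - 35*t) + y*(-42*t^2 - 75*t + 32) + 4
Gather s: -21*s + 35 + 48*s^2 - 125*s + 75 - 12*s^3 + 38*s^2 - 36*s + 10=-12*s^3 + 86*s^2 - 182*s + 120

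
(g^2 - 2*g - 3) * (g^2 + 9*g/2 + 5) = g^4 + 5*g^3/2 - 7*g^2 - 47*g/2 - 15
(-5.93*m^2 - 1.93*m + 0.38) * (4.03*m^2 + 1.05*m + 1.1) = -23.8979*m^4 - 14.0044*m^3 - 7.0181*m^2 - 1.724*m + 0.418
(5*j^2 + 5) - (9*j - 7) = 5*j^2 - 9*j + 12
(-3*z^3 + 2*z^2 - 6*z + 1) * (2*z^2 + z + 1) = -6*z^5 + z^4 - 13*z^3 - 2*z^2 - 5*z + 1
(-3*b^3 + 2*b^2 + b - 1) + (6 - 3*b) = -3*b^3 + 2*b^2 - 2*b + 5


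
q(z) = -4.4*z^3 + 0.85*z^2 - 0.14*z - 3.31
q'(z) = -13.2*z^2 + 1.7*z - 0.14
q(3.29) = -151.26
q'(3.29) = -137.43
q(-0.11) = -3.28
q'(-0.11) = -0.49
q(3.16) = -134.10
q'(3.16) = -126.58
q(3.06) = -121.85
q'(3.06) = -118.54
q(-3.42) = 183.12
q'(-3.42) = -160.35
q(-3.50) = 196.24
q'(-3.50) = -167.79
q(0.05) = -3.32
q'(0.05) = -0.09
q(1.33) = -12.34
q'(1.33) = -21.23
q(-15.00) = 15040.04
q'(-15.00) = -2995.64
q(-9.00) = 3274.40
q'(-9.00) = -1084.64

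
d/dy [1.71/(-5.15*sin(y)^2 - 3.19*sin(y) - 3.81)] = (17.613*sin(y) + 5.4549)*cos(y)/(5.15*sin(y)^2 + 3.19*sin(y) + 3.81)^2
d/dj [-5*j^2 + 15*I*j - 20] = -10*j + 15*I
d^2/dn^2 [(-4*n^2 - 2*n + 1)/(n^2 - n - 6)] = 2*(-6*n^3 - 69*n^2 - 39*n - 125)/(n^6 - 3*n^5 - 15*n^4 + 35*n^3 + 90*n^2 - 108*n - 216)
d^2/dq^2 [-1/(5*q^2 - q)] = 2*(5*q*(5*q - 1) - (10*q - 1)^2)/(q^3*(5*q - 1)^3)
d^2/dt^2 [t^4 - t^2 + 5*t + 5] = 12*t^2 - 2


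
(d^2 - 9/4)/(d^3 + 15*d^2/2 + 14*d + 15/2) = (d - 3/2)/(d^2 + 6*d + 5)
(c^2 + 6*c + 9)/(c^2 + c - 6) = (c + 3)/(c - 2)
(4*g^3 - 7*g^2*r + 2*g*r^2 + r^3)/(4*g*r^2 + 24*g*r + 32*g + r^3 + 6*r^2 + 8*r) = (g^2 - 2*g*r + r^2)/(r^2 + 6*r + 8)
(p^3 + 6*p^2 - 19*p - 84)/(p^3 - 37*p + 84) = (p + 3)/(p - 3)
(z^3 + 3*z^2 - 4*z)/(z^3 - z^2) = (z + 4)/z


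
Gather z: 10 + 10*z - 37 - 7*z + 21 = 3*z - 6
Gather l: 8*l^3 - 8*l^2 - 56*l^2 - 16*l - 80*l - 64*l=8*l^3 - 64*l^2 - 160*l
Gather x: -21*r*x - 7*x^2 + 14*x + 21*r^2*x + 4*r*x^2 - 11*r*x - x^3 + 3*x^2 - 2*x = -x^3 + x^2*(4*r - 4) + x*(21*r^2 - 32*r + 12)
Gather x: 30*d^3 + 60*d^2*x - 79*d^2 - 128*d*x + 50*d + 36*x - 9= 30*d^3 - 79*d^2 + 50*d + x*(60*d^2 - 128*d + 36) - 9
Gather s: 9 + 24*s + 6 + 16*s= 40*s + 15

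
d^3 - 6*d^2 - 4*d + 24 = (d - 6)*(d - 2)*(d + 2)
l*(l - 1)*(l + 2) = l^3 + l^2 - 2*l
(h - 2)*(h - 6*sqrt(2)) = h^2 - 6*sqrt(2)*h - 2*h + 12*sqrt(2)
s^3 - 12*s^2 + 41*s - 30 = (s - 6)*(s - 5)*(s - 1)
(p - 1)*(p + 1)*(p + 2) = p^3 + 2*p^2 - p - 2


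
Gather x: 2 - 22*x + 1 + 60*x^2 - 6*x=60*x^2 - 28*x + 3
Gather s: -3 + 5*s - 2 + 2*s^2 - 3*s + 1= 2*s^2 + 2*s - 4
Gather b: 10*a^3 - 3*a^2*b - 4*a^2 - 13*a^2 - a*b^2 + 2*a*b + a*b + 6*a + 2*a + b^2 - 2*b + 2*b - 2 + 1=10*a^3 - 17*a^2 + 8*a + b^2*(1 - a) + b*(-3*a^2 + 3*a) - 1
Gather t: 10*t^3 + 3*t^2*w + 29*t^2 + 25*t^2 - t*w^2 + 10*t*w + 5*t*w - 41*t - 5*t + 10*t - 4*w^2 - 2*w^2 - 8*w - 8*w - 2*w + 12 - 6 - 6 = 10*t^3 + t^2*(3*w + 54) + t*(-w^2 + 15*w - 36) - 6*w^2 - 18*w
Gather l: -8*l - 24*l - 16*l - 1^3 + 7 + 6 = 12 - 48*l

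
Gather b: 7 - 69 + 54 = -8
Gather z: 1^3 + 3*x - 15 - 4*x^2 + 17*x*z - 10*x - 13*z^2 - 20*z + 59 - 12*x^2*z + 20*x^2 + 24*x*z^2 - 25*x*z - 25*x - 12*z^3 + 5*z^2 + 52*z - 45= 16*x^2 - 32*x - 12*z^3 + z^2*(24*x - 8) + z*(-12*x^2 - 8*x + 32)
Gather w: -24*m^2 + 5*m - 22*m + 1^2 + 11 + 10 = -24*m^2 - 17*m + 22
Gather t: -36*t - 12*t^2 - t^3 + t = -t^3 - 12*t^2 - 35*t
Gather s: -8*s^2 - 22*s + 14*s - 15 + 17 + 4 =-8*s^2 - 8*s + 6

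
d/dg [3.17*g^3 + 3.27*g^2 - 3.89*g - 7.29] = 9.51*g^2 + 6.54*g - 3.89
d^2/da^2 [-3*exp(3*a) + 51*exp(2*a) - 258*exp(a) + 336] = (-27*exp(2*a) + 204*exp(a) - 258)*exp(a)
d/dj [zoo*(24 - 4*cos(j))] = zoo*sin(j)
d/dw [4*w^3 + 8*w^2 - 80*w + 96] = 12*w^2 + 16*w - 80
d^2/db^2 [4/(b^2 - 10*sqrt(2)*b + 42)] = 8*(-b^2 + 10*sqrt(2)*b + 4*(b - 5*sqrt(2))^2 - 42)/(b^2 - 10*sqrt(2)*b + 42)^3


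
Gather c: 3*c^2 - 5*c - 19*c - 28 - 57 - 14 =3*c^2 - 24*c - 99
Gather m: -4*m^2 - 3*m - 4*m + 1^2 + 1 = -4*m^2 - 7*m + 2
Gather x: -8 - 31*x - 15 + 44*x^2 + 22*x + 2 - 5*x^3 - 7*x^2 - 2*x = -5*x^3 + 37*x^2 - 11*x - 21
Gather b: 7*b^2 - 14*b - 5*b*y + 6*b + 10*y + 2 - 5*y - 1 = 7*b^2 + b*(-5*y - 8) + 5*y + 1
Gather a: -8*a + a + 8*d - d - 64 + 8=-7*a + 7*d - 56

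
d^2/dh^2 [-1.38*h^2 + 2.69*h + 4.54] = -2.76000000000000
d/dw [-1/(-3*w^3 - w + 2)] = (-9*w^2 - 1)/(3*w^3 + w - 2)^2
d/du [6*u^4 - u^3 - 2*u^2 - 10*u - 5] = 24*u^3 - 3*u^2 - 4*u - 10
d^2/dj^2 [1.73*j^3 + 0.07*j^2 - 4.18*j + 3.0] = 10.38*j + 0.14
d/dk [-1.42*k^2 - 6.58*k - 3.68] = -2.84*k - 6.58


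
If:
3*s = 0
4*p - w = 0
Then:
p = w/4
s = 0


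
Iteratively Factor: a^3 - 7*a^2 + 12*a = (a)*(a^2 - 7*a + 12) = a*(a - 4)*(a - 3)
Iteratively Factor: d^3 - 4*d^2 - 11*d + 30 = (d - 5)*(d^2 + d - 6) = (d - 5)*(d - 2)*(d + 3)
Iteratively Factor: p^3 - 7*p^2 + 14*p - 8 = (p - 1)*(p^2 - 6*p + 8) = (p - 4)*(p - 1)*(p - 2)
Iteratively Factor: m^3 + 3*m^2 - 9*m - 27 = (m + 3)*(m^2 - 9) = (m + 3)^2*(m - 3)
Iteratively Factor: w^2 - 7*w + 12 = (w - 3)*(w - 4)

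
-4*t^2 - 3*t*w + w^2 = (-4*t + w)*(t + w)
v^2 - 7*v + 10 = (v - 5)*(v - 2)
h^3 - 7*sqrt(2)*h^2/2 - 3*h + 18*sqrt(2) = (h - 3*sqrt(2))*(h - 2*sqrt(2))*(h + 3*sqrt(2)/2)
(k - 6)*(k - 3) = k^2 - 9*k + 18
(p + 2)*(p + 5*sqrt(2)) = p^2 + 2*p + 5*sqrt(2)*p + 10*sqrt(2)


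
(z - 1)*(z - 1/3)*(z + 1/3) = z^3 - z^2 - z/9 + 1/9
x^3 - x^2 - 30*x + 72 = (x - 4)*(x - 3)*(x + 6)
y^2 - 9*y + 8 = (y - 8)*(y - 1)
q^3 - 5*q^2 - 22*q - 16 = (q - 8)*(q + 1)*(q + 2)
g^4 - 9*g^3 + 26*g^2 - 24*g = g*(g - 4)*(g - 3)*(g - 2)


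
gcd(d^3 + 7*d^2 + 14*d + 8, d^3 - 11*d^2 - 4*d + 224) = d + 4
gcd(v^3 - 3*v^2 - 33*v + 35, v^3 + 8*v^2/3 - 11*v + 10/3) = v + 5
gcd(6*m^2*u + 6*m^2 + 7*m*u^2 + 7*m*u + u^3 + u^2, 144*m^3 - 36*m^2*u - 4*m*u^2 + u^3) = 6*m + u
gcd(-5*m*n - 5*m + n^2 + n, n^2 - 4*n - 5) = n + 1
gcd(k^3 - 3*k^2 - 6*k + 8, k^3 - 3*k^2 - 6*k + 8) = k^3 - 3*k^2 - 6*k + 8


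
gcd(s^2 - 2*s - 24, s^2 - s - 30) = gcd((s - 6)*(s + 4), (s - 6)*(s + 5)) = s - 6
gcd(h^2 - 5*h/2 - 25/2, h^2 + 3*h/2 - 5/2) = h + 5/2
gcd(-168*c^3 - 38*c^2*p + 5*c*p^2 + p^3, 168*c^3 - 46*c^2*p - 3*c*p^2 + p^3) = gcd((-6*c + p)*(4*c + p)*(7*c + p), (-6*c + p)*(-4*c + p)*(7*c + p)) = -42*c^2 + c*p + p^2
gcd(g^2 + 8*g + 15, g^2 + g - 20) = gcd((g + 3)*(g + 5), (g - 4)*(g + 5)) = g + 5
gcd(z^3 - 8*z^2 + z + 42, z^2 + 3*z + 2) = z + 2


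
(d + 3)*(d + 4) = d^2 + 7*d + 12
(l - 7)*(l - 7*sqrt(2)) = l^2 - 7*sqrt(2)*l - 7*l + 49*sqrt(2)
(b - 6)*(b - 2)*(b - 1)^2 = b^4 - 10*b^3 + 29*b^2 - 32*b + 12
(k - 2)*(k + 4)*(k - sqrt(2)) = k^3 - sqrt(2)*k^2 + 2*k^2 - 8*k - 2*sqrt(2)*k + 8*sqrt(2)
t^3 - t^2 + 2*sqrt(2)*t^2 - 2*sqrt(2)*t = t*(t - 1)*(t + 2*sqrt(2))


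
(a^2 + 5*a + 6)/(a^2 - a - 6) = (a + 3)/(a - 3)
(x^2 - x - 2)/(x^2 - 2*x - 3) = (x - 2)/(x - 3)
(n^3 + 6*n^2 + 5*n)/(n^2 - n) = (n^2 + 6*n + 5)/(n - 1)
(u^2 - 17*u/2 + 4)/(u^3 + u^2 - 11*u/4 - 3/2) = 2*(2*u^2 - 17*u + 8)/(4*u^3 + 4*u^2 - 11*u - 6)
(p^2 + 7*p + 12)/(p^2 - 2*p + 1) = (p^2 + 7*p + 12)/(p^2 - 2*p + 1)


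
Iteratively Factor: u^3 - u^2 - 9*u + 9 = (u - 3)*(u^2 + 2*u - 3) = (u - 3)*(u - 1)*(u + 3)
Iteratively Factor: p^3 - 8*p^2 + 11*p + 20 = (p - 5)*(p^2 - 3*p - 4) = (p - 5)*(p - 4)*(p + 1)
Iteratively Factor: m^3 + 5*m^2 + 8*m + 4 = (m + 2)*(m^2 + 3*m + 2) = (m + 2)^2*(m + 1)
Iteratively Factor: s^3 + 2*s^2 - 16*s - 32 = (s + 4)*(s^2 - 2*s - 8) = (s + 2)*(s + 4)*(s - 4)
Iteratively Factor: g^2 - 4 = (g + 2)*(g - 2)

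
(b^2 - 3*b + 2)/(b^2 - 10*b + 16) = (b - 1)/(b - 8)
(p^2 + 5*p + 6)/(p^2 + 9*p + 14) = (p + 3)/(p + 7)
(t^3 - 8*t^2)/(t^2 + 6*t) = t*(t - 8)/(t + 6)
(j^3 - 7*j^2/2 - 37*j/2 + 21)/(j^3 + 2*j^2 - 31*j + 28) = (j^2 - 5*j/2 - 21)/(j^2 + 3*j - 28)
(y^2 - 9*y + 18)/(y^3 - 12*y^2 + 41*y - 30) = (y - 3)/(y^2 - 6*y + 5)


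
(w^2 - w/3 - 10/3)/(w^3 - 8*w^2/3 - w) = (-3*w^2 + w + 10)/(w*(-3*w^2 + 8*w + 3))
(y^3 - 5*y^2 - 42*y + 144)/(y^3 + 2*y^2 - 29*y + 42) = (y^2 - 2*y - 48)/(y^2 + 5*y - 14)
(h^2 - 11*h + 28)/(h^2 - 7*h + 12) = (h - 7)/(h - 3)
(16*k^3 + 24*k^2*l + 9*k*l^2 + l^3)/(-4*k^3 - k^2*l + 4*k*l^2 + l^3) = (-4*k - l)/(k - l)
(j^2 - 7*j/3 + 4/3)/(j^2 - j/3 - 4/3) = (j - 1)/(j + 1)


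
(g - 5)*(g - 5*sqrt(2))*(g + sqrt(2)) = g^3 - 4*sqrt(2)*g^2 - 5*g^2 - 10*g + 20*sqrt(2)*g + 50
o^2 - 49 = (o - 7)*(o + 7)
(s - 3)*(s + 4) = s^2 + s - 12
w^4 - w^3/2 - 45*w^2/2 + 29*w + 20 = (w - 4)*(w - 2)*(w + 1/2)*(w + 5)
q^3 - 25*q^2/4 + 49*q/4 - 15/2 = (q - 3)*(q - 2)*(q - 5/4)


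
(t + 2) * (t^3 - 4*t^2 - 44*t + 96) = t^4 - 2*t^3 - 52*t^2 + 8*t + 192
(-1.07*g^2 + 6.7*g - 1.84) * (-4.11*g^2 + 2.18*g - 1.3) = 4.3977*g^4 - 29.8696*g^3 + 23.5594*g^2 - 12.7212*g + 2.392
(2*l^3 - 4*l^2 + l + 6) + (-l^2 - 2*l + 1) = 2*l^3 - 5*l^2 - l + 7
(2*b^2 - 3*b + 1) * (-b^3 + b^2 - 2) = -2*b^5 + 5*b^4 - 4*b^3 - 3*b^2 + 6*b - 2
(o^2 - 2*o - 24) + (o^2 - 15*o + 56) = 2*o^2 - 17*o + 32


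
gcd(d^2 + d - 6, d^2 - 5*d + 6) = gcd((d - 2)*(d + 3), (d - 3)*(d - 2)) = d - 2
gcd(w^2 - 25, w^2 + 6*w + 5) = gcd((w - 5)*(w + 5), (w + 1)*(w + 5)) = w + 5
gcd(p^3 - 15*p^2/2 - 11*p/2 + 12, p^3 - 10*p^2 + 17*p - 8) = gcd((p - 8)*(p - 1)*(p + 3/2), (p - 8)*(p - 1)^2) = p^2 - 9*p + 8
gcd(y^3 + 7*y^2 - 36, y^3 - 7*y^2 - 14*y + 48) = y^2 + y - 6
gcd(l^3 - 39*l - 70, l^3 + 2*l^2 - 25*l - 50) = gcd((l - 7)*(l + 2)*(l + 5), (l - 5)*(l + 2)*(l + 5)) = l^2 + 7*l + 10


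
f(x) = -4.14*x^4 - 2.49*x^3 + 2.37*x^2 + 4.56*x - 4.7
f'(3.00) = -495.57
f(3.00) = -372.26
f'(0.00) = 4.56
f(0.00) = -4.70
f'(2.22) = -202.92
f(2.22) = -110.70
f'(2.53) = -299.44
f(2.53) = -187.94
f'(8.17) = -9486.13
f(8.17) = -19612.56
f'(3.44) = -741.65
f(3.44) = -642.07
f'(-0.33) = 2.78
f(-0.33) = -5.91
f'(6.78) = -5467.87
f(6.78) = -9389.09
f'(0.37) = 4.45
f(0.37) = -2.89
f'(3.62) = -861.74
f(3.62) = -786.20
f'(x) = -16.56*x^3 - 7.47*x^2 + 4.74*x + 4.56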